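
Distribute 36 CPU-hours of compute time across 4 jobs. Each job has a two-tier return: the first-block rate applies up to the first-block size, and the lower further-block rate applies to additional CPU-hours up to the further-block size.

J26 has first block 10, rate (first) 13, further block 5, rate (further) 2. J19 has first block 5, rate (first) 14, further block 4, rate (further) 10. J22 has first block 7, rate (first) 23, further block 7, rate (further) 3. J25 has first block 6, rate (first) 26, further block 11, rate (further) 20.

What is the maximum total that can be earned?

698

Order all 8 blocks by rate: J25/tier1 26 > J22/tier1 23 > J25/tier2 20 > J19/tier1 14 > J26/tier1 13 > J19/tier2 10 > J22/tier2 3 > J26/tier2 2.
J25 tier1 at 26: fill all 6 → 30 left.
J22/tier1 (23): +7 → 23 left.
J25 tier2 at 20: fill all 11 → 12 left.
J19 tier1 at 14: fill all 5 → 7 left.
7 remain; put them into J26 tier1 at 13.
Total = 26×6 + 23×7 + 20×11 + 14×5 + 13×7 = 698.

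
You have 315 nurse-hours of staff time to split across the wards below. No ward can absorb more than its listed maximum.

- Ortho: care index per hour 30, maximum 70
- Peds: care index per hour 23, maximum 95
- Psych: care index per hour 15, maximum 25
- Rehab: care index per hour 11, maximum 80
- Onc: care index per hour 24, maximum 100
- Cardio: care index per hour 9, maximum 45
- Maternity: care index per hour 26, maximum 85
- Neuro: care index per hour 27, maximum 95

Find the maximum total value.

Highest care index per hour first: Ortho 30 > Neuro 27 > Maternity 26 > Onc 24 > Peds 23 > Psych 15 > Rehab 11 > Cardio 9.
Give Ortho 70 to hit its cap of 70 — 245 left.
Neuro takes 95 to reach its cap of 95 — 150 left.
Maternity: +85 to 85 (cap) — 65 left.
Only 65 left; Onc takes them to reach 65.
Total = 30×70 + 24×65 + 26×85 + 27×95 = 8435.

8435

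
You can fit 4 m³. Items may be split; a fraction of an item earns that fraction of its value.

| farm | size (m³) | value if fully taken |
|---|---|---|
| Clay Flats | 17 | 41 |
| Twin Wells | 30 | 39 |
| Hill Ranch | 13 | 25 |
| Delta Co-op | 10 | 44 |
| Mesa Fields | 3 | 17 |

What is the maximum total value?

Sort by value density: Mesa Fields 17/3≈5.67, Delta Co-op 44/10≈4.4, Clay Flats 41/17≈2.41, Hill Ranch 25/13≈1.92, Twin Wells 39/30≈1.3.
Mesa Fields: take in full, 3 m³ for value 17 — 1 left.
Only 1 m³ remain; take 1/10 of Delta Co-op for value 44×1/10 = 4.4.
Total value = 21.4.

21.4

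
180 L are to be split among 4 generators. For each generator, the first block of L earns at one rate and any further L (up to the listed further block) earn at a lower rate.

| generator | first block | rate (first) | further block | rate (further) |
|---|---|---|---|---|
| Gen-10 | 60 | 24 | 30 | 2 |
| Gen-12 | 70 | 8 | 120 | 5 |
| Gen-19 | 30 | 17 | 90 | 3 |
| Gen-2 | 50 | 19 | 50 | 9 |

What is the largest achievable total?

3260

Rank every tier by rate: Gen-10/T1 24 > Gen-2/T1 19 > Gen-19/T1 17 > Gen-2/T2 9 > Gen-12/T1 8 > Gen-12/T2 5 > Gen-19/T2 3 > Gen-10/T2 2.
Gen-10/T1 (24): +60 ; 120 left.
Fill Gen-2 T1 block (50 at 19) ; 70 left.
Gen-19/T1 (17): +30 ; 40 left.
Gen-2 T2 at 9: only 40 left, fill 40.
Total = 24×60 + 19×50 + 17×30 + 9×40 = 3260.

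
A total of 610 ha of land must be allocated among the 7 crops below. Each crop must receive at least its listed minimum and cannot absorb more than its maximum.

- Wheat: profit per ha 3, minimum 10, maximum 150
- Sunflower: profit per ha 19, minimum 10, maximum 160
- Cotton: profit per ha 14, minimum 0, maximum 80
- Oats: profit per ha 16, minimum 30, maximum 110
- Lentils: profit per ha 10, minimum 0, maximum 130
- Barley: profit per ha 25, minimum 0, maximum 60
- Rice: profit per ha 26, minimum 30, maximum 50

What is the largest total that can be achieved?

Meeting every minimum uses 10+10+0+30+0+0+30 = 80 ha, leaving 530.
Order the crops by profit per ha: Rice 26 > Barley 25 > Sunflower 19 > Oats 16 > Cotton 14 > Lentils 10 > Wheat 3.
Rice takes 20 more to reach its cap of 50 ; 510 left.
Barley: +60 to 60 (cap) ; 450 left.
Sunflower takes 150 more to reach its cap of 160 ; 300 left.
Give Oats 80 more to hit its cap of 110 ; 220 left.
Cotton: +80 to 80 (cap) ; 140 left.
Give Lentils 130 more to hit its cap of 130 ; 10 left.
Wheat: +10 (room for 140) → 20. Pool exhausted.
Total = 3×20 + 19×160 + 14×80 + 16×110 + 10×130 + 25×60 + 26×50 = 10080.

10080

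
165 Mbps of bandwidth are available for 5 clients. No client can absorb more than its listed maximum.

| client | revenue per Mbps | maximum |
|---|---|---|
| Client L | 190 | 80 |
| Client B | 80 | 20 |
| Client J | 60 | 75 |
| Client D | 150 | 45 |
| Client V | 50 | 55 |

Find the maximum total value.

24750

Highest revenue per Mbps first: Client L 190 > Client D 150 > Client B 80 > Client J 60 > Client V 50.
Client L takes 80 to reach its cap of 80 → 85 left.
Client D: +45 to 45 (cap) → 40 left.
Client B takes 20 to reach its cap of 20 → 20 left.
Only 20 left; Client J takes them to reach 20.
Total = 190×80 + 80×20 + 60×20 + 150×45 = 24750.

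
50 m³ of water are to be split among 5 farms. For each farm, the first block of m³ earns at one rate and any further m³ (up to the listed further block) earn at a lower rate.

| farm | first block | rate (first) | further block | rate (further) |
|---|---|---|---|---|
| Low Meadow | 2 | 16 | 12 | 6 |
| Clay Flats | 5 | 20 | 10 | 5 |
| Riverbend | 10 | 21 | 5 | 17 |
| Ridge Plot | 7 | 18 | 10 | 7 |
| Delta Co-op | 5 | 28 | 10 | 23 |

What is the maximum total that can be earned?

Order all 10 blocks by rate: Delta Co-op/T1 28 > Delta Co-op/T2 23 > Riverbend/T1 21 > Clay Flats/T1 20 > Ridge Plot/T1 18 > Riverbend/T2 17 > Low Meadow/T1 16 > Ridge Plot/T2 7 > Low Meadow/T2 6 > Clay Flats/T2 5.
Fill Delta Co-op T1 block (5 at 28) — 45 left.
Delta Co-op T2 at 23: fill all 10 — 35 left.
Riverbend T1 at 21: fill all 10 — 25 left.
Fill Clay Flats T1 block (5 at 20) — 20 left.
Ridge Plot T1 at 18: fill all 7 — 13 left.
Fill Riverbend T2 block (5 at 17) — 8 left.
Fill Low Meadow T1 block (2 at 16) — 6 left.
Ridge Plot/T2: +6 of 10 at 7; pool empty.
Total = 28×5 + 23×10 + 21×10 + 20×5 + 18×7 + 17×5 + 16×2 + 7×6 = 965.

965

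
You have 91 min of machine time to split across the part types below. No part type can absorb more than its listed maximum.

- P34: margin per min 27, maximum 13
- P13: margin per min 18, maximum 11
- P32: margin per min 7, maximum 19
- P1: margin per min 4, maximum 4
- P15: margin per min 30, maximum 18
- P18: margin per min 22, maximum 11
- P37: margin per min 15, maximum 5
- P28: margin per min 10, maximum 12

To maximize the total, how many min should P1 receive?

2

Highest margin per min first: P15 30 > P34 27 > P18 22 > P13 18 > P37 15 > P28 10 > P32 7 > P1 4.
Give P15 18 to hit its cap of 18 → 73 left.
P34 takes 13 to reach its cap of 13 → 60 left.
P18 takes 11 to reach its cap of 11 → 49 left.
Give P13 11 to hit its cap of 11 → 38 left.
Give P37 5 to hit its cap of 5 → 33 left.
Give P28 12 to hit its cap of 12 → 21 left.
Give P32 19 to hit its cap of 19 → 2 left.
Only 2 left; P1 takes them to reach 2.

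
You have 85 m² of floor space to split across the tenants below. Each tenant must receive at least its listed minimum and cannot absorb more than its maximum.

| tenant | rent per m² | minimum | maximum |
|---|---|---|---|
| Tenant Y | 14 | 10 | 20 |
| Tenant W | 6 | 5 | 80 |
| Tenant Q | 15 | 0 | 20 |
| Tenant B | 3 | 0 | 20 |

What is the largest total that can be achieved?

850

Meeting every minimum uses 10+5+0+0 = 15 m², leaving 70.
Highest rent per m² first: Tenant Q 15 > Tenant Y 14 > Tenant W 6 > Tenant B 3.
Give Tenant Q 20 more to hit its cap of 20 ; 50 left.
Tenant Y: +10 to 20 (cap) ; 40 left.
Tenant W has room for 75 more but only 40 remain, so it gets 45.
Total = 14×20 + 6×45 + 15×20 = 850.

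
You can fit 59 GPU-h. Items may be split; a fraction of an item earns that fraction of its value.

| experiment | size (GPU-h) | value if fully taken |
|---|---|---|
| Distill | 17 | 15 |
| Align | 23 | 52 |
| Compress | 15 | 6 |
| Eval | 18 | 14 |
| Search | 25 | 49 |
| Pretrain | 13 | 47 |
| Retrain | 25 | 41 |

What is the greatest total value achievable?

Best value per unit of size first: Pretrain 47/13≈3.62, Align 52/23≈2.26, Search 49/25≈1.96, Retrain 41/25≈1.64, Distill 15/17≈0.882, Eval 14/18≈0.778, Compress 6/15≈0.4.
All 13 GPU-h of Pretrain fit (value 47) ; 46 remain.
All 23 GPU-h of Align fit (value 52) ; 23 remain.
Fill the last 23 GPU-h with part of Search: 23/25 of it earns 45.08.
Total value = 144.08.

144.08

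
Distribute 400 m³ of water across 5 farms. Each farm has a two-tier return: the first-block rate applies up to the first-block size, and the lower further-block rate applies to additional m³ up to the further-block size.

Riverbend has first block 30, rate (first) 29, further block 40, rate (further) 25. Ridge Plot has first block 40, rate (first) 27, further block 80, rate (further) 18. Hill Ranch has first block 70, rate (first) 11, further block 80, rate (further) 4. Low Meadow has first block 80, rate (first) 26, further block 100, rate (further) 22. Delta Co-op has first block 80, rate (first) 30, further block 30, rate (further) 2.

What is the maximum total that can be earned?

Rank every tier by rate: Delta Co-op/first 30 > Riverbend/first 29 > Ridge Plot/first 27 > Low Meadow/first 26 > Riverbend/second 25 > Low Meadow/second 22 > Ridge Plot/second 18 > Hill Ranch/first 11 > Hill Ranch/second 4 > Delta Co-op/second 2.
Fill Delta Co-op first block (80 at 30) ; 320 left.
Fill Riverbend first block (30 at 29) ; 290 left.
Ridge Plot/first (27): +40 ; 250 left.
Fill Low Meadow first block (80 at 26) ; 170 left.
Fill Riverbend second block (40 at 25) ; 130 left.
Fill Low Meadow second block (100 at 22) ; 30 left.
Ridge Plot/second: +30 of 80 at 18; pool empty.
Total = 30×80 + 29×30 + 27×40 + 26×80 + 25×40 + 22×100 + 18×30 = 10170.

10170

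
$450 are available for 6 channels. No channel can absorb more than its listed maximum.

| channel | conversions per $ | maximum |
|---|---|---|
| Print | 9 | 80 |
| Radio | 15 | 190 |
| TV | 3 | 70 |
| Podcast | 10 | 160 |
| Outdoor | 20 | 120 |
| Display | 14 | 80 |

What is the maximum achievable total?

6970

Rank by conversions per $: Outdoor 20 > Radio 15 > Display 14 > Podcast 10 > Print 9 > TV 3.
Give Outdoor 120 to hit its cap of 120 — 330 left.
Give Radio 190 to hit its cap of 190 — 140 left.
Display takes 80 to reach its cap of 80 — 60 left.
Only 60 left; Podcast takes them to reach 60.
Total = 15×190 + 10×60 + 20×120 + 14×80 = 6970.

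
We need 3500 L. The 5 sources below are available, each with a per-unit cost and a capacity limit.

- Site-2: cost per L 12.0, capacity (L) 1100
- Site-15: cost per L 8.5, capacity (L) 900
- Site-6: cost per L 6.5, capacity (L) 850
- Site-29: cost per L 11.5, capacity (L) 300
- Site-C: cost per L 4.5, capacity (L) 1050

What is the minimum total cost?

Cheapest first:
Site-C at 4.5: take all 1050 L ; 2450 still needed.
Site-6 (6.5): use full 850 ; 1600 L to go.
Take 900 from Site-15 at 8.5 ; need 700 more.
Site-29 (11.5): use full 300 ; 400 L to go.
Take 400 from Site-2 at 12.0 to finish.
Cost = 1050×4.5 + 850×6.5 + 900×8.5 + 300×11.5 + 400×12.0 = 26150.

26150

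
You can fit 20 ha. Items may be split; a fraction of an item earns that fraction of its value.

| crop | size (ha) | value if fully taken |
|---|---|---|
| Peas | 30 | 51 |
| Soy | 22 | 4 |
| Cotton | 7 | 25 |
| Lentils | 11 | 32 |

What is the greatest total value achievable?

60.4

Rank by value-to-size ratio: Cotton 25/7≈3.57, Lentils 32/11≈2.91, Peas 51/30≈1.7, Soy 4/22≈0.182.
Cotton: take in full, 7 ha for value 25 → 13 left.
All 11 ha of Lentils fit (value 32) → 2 remain.
Fill the last 2 ha with part of Peas: 2/30 of it earns 3.4.
Total value = 60.4.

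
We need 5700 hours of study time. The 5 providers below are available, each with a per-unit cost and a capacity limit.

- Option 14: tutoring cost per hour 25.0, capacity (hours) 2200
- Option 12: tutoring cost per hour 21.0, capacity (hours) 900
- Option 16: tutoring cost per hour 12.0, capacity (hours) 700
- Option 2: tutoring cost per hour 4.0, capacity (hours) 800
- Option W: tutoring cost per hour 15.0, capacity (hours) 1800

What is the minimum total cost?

95000

Use providers in increasing cost order.
Option 2 (4.0): use full 800 — 4900 hours to go.
Option 16 at 12.0: take all 700 hours — 4200 still needed.
Option W (15.0): use full 1800 — 2400 hours to go.
Take 900 from Option 12 at 21.0 — need 1500 more.
Take 1500 from Option 14 at 25.0 to finish.
Cost = 800×4.0 + 700×12.0 + 1800×15.0 + 900×21.0 + 1500×25.0 = 95000.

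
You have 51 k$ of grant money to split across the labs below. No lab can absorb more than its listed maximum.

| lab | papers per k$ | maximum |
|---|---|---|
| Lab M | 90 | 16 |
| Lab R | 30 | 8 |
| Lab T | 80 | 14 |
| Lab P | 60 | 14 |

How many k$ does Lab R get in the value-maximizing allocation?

7

Order the labs by papers per k$: Lab M 90 > Lab T 80 > Lab P 60 > Lab R 30.
Lab M: +16 to 16 (cap) — 35 left.
Give Lab T 14 to hit its cap of 14 — 21 left.
Give Lab P 14 to hit its cap of 14 — 7 left.
Only 7 left; Lab R takes them to reach 7.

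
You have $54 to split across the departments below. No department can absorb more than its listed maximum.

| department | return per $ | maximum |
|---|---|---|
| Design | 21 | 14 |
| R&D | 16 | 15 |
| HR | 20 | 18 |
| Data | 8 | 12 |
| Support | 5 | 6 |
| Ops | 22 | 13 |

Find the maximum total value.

Order the departments by return per $: Ops 22 > Design 21 > HR 20 > R&D 16 > Data 8 > Support 5.
Give Ops 13 to hit its cap of 13 → 41 left.
Design takes 14 to reach its cap of 14 → 27 left.
HR takes 18 to reach its cap of 18 → 9 left.
Only 9 left; R&D takes them to reach 9.
Total = 21×14 + 16×9 + 20×18 + 22×13 = 1084.

1084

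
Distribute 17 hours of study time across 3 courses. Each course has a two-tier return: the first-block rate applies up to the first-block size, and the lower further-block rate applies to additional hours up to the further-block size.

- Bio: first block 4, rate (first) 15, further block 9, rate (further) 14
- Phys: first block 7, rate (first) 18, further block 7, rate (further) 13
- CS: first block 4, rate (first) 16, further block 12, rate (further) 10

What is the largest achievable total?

Treat each block as its own option and order by rate: Phys/T1 18 > CS/T1 16 > Bio/T1 15 > Bio/T2 14 > Phys/T2 13 > CS/T2 10.
Phys T1 at 18: fill all 7 → 10 left.
CS T1 at 16: fill all 4 → 6 left.
Bio T1 at 15: fill all 4 → 2 left.
2 remain; put them into Bio T2 at 14.
Total = 18×7 + 16×4 + 15×4 + 14×2 = 278.

278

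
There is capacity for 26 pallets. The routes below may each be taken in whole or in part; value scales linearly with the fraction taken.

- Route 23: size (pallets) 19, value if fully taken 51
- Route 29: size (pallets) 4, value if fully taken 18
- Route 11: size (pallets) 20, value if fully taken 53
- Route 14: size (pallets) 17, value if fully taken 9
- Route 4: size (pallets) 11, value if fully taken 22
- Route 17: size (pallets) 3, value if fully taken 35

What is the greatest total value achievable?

Rank by value-to-size ratio: Route 17 35/3≈11.7, Route 29 18/4≈4.5, Route 23 51/19≈2.68, Route 11 53/20≈2.65, Route 4 22/11≈2, Route 14 9/17≈0.529.
Route 17: take in full, 3 pallets for value 35 ; 23 left.
Route 29: take in full, 4 pallets for value 18 ; 19 left.
Route 23: take in full, 19 pallets for value 51 ; 0 left.
Total value = 104.

104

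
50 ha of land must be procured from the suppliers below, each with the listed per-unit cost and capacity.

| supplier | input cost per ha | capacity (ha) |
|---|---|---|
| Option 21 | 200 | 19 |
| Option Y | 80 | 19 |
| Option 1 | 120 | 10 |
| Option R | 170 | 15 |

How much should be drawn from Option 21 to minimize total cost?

Fill from the cheapest supplier first.
Option Y (80): use full 19 → 31 ha to go.
Option 1 at 120: take all 10 ha → 21 still needed.
Option R at 170: take all 15 ha → 6 still needed.
Take 6 from Option 21 at 200 to finish.

6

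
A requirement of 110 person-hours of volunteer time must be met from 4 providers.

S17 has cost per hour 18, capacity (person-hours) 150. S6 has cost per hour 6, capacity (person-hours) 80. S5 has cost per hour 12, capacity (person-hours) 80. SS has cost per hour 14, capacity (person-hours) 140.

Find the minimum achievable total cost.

840

Use providers in increasing cost order.
S6 (6): use full 80 ; 30 person-hours to go.
Take 30 from S5 at 12 to finish.
SS, S17: unused.
Cost = 80×6 + 30×12 = 840.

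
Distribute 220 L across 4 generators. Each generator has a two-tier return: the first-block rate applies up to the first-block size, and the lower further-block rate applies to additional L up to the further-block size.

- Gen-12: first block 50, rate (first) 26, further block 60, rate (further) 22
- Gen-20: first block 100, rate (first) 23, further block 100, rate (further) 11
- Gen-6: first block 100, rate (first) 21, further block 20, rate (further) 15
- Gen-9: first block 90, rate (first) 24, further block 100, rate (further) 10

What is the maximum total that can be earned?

5300

Order all 8 blocks by rate: Gen-12/first 26 > Gen-9/first 24 > Gen-20/first 23 > Gen-12/second 22 > Gen-6/first 21 > Gen-6/second 15 > Gen-20/second 11 > Gen-9/second 10.
Gen-12 first at 26: fill all 50 → 170 left.
Fill Gen-9 first block (90 at 24) → 80 left.
Gen-20/first: +80 of 100 at 23; pool empty.
Total = 26×50 + 24×90 + 23×80 = 5300.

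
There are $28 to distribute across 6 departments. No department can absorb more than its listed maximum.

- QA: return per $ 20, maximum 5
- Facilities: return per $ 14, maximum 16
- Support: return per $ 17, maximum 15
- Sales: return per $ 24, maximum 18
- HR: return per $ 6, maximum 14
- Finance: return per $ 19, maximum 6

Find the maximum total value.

627

Highest return per $ first: Sales 24 > QA 20 > Finance 19 > Support 17 > Facilities 14 > HR 6.
Sales: +18 to 18 (cap) ; 10 left.
QA: +5 to 5 (cap) ; 5 left.
Finance has room for 6 but only 5 remain, so it gets 5.
Total = 20×5 + 24×18 + 19×5 = 627.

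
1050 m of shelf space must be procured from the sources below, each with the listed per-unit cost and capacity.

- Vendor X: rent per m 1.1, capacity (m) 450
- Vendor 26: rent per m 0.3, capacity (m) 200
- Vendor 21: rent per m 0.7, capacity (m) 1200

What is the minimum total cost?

655

Fill from the cheapest source first.
Vendor 26 at 0.3: take all 200 m — 850 still needed.
Vendor 21 at 0.7: take 850 of its 1200 — requirement met.
Vendor X: unused.
Cost = 200×0.3 + 850×0.7 = 655.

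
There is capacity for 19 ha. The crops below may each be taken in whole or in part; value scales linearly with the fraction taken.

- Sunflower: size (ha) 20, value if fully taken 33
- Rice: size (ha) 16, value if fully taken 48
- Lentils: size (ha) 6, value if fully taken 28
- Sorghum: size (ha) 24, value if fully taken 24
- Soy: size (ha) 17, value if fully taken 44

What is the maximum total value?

Best value per unit of size first: Lentils 28/6≈4.67, Rice 48/16≈3, Soy 44/17≈2.59, Sunflower 33/20≈1.65, Sorghum 24/24≈1.
Take all of Lentils (6 ha, value 28) — 13 ha left.
Fill the last 13 ha with part of Rice: 13/16 of it earns 39.
Total value = 67.

67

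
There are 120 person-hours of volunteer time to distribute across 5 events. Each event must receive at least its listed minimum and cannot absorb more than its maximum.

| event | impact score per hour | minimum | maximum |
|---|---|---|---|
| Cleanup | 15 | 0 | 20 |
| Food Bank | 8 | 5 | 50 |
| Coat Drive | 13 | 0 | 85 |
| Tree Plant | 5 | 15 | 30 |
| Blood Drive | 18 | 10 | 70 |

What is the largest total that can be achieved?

Meeting every minimum uses 0+5+0+15+10 = 30 person-hours, leaving 90.
Highest impact score per hour first: Blood Drive 18 > Cleanup 15 > Coat Drive 13 > Food Bank 8 > Tree Plant 5.
Blood Drive takes 60 more to reach its cap of 70 ; 30 left.
Give Cleanup 20 more to hit its cap of 20 ; 10 left.
Coat Drive has room for 85 more but only 10 remain, so it gets 10.
Total = 15×20 + 8×5 + 13×10 + 5×15 + 18×70 = 1805.

1805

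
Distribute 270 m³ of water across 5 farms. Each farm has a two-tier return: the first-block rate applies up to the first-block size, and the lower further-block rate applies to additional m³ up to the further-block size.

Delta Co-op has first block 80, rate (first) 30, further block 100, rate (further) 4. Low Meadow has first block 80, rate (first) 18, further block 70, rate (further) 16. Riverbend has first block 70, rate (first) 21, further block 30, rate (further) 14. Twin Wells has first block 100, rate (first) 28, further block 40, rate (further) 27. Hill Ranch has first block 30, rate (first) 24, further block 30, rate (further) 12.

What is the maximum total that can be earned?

Order all 10 blocks by rate: Delta Co-op/tier1 30 > Twin Wells/tier1 28 > Twin Wells/tier2 27 > Hill Ranch/tier1 24 > Riverbend/tier1 21 > Low Meadow/tier1 18 > Low Meadow/tier2 16 > Riverbend/tier2 14 > Hill Ranch/tier2 12 > Delta Co-op/tier2 4.
Fill Delta Co-op tier1 block (80 at 30) — 190 left.
Fill Twin Wells tier1 block (100 at 28) — 90 left.
Fill Twin Wells tier2 block (40 at 27) — 50 left.
Hill Ranch/tier1 (24): +30 — 20 left.
20 remain; put them into Riverbend tier1 at 21.
Total = 30×80 + 28×100 + 27×40 + 24×30 + 21×20 = 7420.

7420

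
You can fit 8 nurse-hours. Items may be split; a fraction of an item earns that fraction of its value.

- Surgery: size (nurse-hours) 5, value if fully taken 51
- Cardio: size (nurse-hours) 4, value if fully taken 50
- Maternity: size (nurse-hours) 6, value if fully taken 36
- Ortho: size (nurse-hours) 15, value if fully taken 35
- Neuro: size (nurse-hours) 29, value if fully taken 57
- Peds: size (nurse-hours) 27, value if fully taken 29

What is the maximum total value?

Best value per unit of size first: Cardio 50/4≈12.5, Surgery 51/5≈10.2, Maternity 36/6≈6, Ortho 35/15≈2.33, Neuro 57/29≈1.97, Peds 29/27≈1.07.
Take all of Cardio (4 nurse-hours, value 50) — 4 nurse-hours left.
4 nurse-hours left: a 4/5 share of Surgery gives 51×4/5 = 40.8.
Total value = 90.8.

90.8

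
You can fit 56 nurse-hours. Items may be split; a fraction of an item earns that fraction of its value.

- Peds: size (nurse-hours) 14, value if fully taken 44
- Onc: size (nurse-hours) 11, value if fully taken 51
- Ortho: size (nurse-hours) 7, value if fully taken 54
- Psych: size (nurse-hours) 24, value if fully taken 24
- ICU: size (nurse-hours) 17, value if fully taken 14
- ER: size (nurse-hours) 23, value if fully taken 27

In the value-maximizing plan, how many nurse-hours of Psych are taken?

Best value per unit of size first: Ortho 54/7≈7.71, Onc 51/11≈4.64, Peds 44/14≈3.14, ER 27/23≈1.17, Psych 24/24≈1, ICU 14/17≈0.824.
All 7 nurse-hours of Ortho fit (value 54) ; 49 remain.
Take all of Onc (11 nurse-hours, value 51) ; 38 nurse-hours left.
Peds: take in full, 14 nurse-hours for value 44 ; 24 left.
ER: take in full, 23 nurse-hours for value 27 ; 1 left.
Only 1 nurse-hours remain; take 1/24 of Psych for value 24×1/24 = 1.

1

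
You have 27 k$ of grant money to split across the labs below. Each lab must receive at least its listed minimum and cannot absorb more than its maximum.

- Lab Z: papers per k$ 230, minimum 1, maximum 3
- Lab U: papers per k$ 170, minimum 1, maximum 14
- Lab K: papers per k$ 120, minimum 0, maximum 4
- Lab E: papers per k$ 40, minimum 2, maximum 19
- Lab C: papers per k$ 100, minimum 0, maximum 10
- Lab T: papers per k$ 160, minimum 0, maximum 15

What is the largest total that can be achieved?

Meeting every minimum uses 1+1+0+2+0+0 = 4 k$, leaving 23.
Rank by papers per k$: Lab Z 230 > Lab U 170 > Lab T 160 > Lab K 120 > Lab C 100 > Lab E 40.
Lab Z: +2 to 3 (cap) ; 21 left.
Lab U: +13 to 14 (cap) ; 8 left.
Only 8 left; Lab T takes them to reach 8.
Total = 230×3 + 170×14 + 40×2 + 160×8 = 4430.

4430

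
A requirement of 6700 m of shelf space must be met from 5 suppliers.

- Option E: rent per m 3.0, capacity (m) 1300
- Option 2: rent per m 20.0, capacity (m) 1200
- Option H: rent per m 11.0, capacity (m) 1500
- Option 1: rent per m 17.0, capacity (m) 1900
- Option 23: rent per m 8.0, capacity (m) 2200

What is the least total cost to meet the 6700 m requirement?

66900

Fill from the cheapest supplier first.
Take 1300 from Option E at 3.0 ; need 5400 more.
Option 23 at 8.0: take all 2200 m ; 3200 still needed.
Option H at 11.0: take all 1500 m ; 1700 still needed.
Option 1 (17.0): take the remaining 1700 ; done.
Option 2: unused.
Cost = 1300×3.0 + 2200×8.0 + 1500×11.0 + 1700×17.0 = 66900.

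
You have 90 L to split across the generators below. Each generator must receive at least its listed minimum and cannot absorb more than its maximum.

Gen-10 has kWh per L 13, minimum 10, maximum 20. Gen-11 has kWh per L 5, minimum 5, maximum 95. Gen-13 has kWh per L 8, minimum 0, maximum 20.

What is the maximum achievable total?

670

Meeting every minimum uses 10+5+0 = 15 L, leaving 75.
Highest kWh per L first: Gen-10 13 > Gen-13 8 > Gen-11 5.
Gen-10: +10 to 20 (cap) → 65 left.
Gen-13: +20 to 20 (cap) → 45 left.
Gen-11: +45 (room for 90) → 50. Pool exhausted.
Total = 13×20 + 5×50 + 8×20 = 670.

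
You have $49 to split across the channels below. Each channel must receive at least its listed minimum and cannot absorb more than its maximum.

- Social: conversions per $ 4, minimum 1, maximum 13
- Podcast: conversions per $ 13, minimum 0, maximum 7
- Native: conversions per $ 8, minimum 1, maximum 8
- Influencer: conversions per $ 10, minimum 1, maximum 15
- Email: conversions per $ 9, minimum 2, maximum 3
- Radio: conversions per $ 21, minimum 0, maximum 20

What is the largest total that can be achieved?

Meeting every minimum uses 1+0+1+1+2+0 = 5 $, leaving 44.
Rank by conversions per $: Radio 21 > Podcast 13 > Influencer 10 > Email 9 > Native 8 > Social 4.
Radio: +20 to 20 (cap) ; 24 left.
Podcast: +7 to 7 (cap) ; 17 left.
Give Influencer 14 more to hit its cap of 15 ; 3 left.
Email: +1 to 3 (cap) ; 2 left.
Native: +2 (room for 7) → 3. Pool exhausted.
Total = 4×1 + 13×7 + 8×3 + 10×15 + 9×3 + 21×20 = 716.

716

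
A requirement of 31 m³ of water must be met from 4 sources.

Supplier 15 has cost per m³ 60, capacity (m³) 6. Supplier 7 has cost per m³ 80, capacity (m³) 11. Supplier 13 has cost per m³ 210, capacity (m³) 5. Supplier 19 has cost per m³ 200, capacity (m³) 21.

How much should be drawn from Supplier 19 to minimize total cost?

Fill from the cheapest source first.
Take 6 from Supplier 15 at 60 — need 25 more.
Supplier 7 at 80: take all 11 m³ — 14 still needed.
Supplier 19 at 200: take 14 of its 21 — requirement met.
Supplier 13: unused.

14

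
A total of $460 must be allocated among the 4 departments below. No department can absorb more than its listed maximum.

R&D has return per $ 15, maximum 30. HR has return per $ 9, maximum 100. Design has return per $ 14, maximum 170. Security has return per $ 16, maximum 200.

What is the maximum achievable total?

Rank by return per $: Security 16 > R&D 15 > Design 14 > HR 9.
Security takes 200 to reach its cap of 200 ; 260 left.
R&D takes 30 to reach its cap of 30 ; 230 left.
Design takes 170 to reach its cap of 170 ; 60 left.
Only 60 left; HR takes them to reach 60.
Total = 15×30 + 9×60 + 14×170 + 16×200 = 6570.

6570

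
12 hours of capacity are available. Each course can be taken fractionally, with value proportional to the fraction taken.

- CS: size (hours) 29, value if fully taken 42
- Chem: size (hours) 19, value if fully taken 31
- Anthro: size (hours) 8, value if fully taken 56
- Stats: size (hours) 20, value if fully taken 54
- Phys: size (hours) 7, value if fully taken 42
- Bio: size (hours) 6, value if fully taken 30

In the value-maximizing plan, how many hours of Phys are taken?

4

Best value per unit of size first: Anthro 56/8≈7, Phys 42/7≈6, Bio 30/6≈5, Stats 54/20≈2.7, Chem 31/19≈1.63, CS 42/29≈1.45.
Take all of Anthro (8 hours, value 56) → 4 hours left.
Fill the last 4 hours with part of Phys: 4/7 of it earns 24.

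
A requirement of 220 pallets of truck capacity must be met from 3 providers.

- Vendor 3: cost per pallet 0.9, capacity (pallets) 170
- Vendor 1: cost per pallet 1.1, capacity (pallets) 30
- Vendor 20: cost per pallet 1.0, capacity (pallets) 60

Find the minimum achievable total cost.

Fill from the cheapest provider first.
Vendor 3 at 0.9: take all 170 pallets — 50 still needed.
Vendor 20 (1.0): take the remaining 50 — done.
Vendor 1: unused.
Cost = 170×0.9 + 50×1.0 = 203.

203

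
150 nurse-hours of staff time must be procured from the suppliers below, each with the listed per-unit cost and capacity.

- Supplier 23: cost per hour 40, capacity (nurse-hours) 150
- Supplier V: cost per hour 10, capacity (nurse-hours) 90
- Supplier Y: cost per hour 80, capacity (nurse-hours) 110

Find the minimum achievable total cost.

3300

Fill from the cheapest supplier first.
Supplier V (10): use full 90 → 60 nurse-hours to go.
Supplier 23 at 40: take 60 of its 150 → requirement met.
Supplier Y: unused.
Cost = 90×10 + 60×40 = 3300.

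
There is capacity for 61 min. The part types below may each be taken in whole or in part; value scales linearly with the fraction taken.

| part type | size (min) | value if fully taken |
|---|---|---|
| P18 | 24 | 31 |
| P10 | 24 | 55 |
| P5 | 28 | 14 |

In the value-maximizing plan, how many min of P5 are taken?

13

Sort by value density: P10 55/24≈2.29, P18 31/24≈1.29, P5 14/28≈0.5.
P10: take in full, 24 min for value 55 — 37 left.
All 24 min of P18 fit (value 31) — 13 remain.
Only 13 min remain; take 13/28 of P5 for value 14×13/28 = 6.5.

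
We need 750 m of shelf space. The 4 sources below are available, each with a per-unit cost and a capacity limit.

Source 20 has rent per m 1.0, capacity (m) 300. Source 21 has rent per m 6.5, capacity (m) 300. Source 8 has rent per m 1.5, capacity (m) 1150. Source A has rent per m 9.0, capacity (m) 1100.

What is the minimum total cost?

Fill from the cheapest source first.
Source 20 (1.0): use full 300 ; 450 m to go.
Take 450 from Source 8 at 1.5 to finish.
Source 21, Source A: unused.
Cost = 300×1.0 + 450×1.5 = 975.

975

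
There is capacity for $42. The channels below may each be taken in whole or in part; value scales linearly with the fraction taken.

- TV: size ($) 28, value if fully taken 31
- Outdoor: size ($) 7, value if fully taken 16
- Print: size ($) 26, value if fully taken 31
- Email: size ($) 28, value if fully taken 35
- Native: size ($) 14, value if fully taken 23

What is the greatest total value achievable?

Best value per unit of size first: Outdoor 16/7≈2.29, Native 23/14≈1.64, Email 35/28≈1.25, Print 31/26≈1.19, TV 31/28≈1.11.
All 7 $ of Outdoor fit (value 16) → 35 remain.
All 14 $ of Native fit (value 23) → 21 remain.
Only 21 $ remain; take 21/28 of Email for value 35×21/28 = 26.25.
Total value = 65.25.

65.25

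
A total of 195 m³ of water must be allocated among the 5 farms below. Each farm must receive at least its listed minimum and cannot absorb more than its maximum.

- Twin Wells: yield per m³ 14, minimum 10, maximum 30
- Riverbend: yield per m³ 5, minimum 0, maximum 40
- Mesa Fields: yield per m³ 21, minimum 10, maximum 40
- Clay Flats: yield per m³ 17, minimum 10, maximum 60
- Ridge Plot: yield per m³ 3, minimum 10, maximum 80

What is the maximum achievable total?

2555

Meeting every minimum uses 10+0+10+10+10 = 40 m³, leaving 155.
Highest yield per m³ first: Mesa Fields 21 > Clay Flats 17 > Twin Wells 14 > Riverbend 5 > Ridge Plot 3.
Mesa Fields takes 30 more to reach its cap of 40 ; 125 left.
Give Clay Flats 50 more to hit its cap of 60 ; 75 left.
Twin Wells: +20 to 30 (cap) ; 55 left.
Give Riverbend 40 more to hit its cap of 40 ; 15 left.
Only 15 left; Ridge Plot takes them to reach 25.
Total = 14×30 + 5×40 + 21×40 + 17×60 + 3×25 = 2555.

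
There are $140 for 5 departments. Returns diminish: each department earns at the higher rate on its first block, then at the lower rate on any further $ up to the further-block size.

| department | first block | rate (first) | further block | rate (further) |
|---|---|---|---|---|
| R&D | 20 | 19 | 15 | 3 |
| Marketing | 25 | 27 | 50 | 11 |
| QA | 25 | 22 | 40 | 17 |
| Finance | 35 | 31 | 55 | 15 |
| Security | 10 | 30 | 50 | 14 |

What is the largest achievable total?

3415

Rank every tier by rate: Finance/T1 31 > Security/T1 30 > Marketing/T1 27 > QA/T1 22 > R&D/T1 19 > QA/T2 17 > Finance/T2 15 > Security/T2 14 > Marketing/T2 11 > R&D/T2 3.
Fill Finance T1 block (35 at 31) — 105 left.
Security/T1 (30): +10 — 95 left.
Fill Marketing T1 block (25 at 27) — 70 left.
QA/T1 (22): +25 — 45 left.
R&D T1 at 19: fill all 20 — 25 left.
QA/T2: +25 of 40 at 17; pool empty.
Total = 31×35 + 30×10 + 27×25 + 22×25 + 19×20 + 17×25 = 3415.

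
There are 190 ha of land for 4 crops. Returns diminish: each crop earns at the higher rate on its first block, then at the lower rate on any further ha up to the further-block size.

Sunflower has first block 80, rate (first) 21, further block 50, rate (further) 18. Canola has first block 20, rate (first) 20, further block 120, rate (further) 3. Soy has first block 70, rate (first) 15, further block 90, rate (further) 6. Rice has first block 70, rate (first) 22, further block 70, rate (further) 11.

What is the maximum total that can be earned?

3980

Treat each block as its own option and order by rate: Rice/tier1 22 > Sunflower/tier1 21 > Canola/tier1 20 > Sunflower/tier2 18 > Soy/tier1 15 > Rice/tier2 11 > Soy/tier2 6 > Canola/tier2 3.
Fill Rice tier1 block (70 at 22) — 120 left.
Fill Sunflower tier1 block (80 at 21) — 40 left.
Fill Canola tier1 block (20 at 20) — 20 left.
Sunflower tier2 at 18: only 20 left, fill 20.
Total = 22×70 + 21×80 + 20×20 + 18×20 = 3980.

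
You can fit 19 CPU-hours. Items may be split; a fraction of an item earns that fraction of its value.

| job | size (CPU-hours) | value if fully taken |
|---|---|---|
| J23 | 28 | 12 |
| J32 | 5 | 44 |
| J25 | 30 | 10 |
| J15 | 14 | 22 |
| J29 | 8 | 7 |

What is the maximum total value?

66

Best value per unit of size first: J32 44/5≈8.8, J15 22/14≈1.57, J29 7/8≈0.875, J23 12/28≈0.429, J25 10/30≈0.333.
All 5 CPU-hours of J32 fit (value 44) ; 14 remain.
J15: take in full, 14 CPU-hours for value 22 ; 0 left.
Total value = 66.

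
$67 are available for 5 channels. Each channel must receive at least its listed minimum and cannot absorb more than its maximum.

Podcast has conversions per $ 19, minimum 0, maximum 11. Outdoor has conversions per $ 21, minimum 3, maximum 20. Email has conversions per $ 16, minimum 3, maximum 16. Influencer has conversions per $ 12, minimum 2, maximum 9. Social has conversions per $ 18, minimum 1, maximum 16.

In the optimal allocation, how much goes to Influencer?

Meeting every minimum uses 0+3+3+2+1 = 9 $, leaving 58.
Rank by conversions per $: Outdoor 21 > Podcast 19 > Social 18 > Email 16 > Influencer 12.
Give Outdoor 17 more to hit its cap of 20 ; 41 left.
Podcast: +11 to 11 (cap) ; 30 left.
Give Social 15 more to hit its cap of 16 ; 15 left.
Email takes 13 more to reach its cap of 16 ; 2 left.
Only 2 left; Influencer takes them to reach 4.

4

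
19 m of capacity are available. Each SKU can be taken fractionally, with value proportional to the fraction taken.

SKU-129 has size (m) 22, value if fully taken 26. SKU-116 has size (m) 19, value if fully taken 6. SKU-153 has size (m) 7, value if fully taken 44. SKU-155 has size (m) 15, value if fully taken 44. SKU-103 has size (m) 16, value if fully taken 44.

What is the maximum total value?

79.2

Sort by value density: SKU-153 44/7≈6.29, SKU-155 44/15≈2.93, SKU-103 44/16≈2.75, SKU-129 26/22≈1.18, SKU-116 6/19≈0.316.
All 7 m of SKU-153 fit (value 44) → 12 remain.
Only 12 m remain; take 12/15 of SKU-155 for value 44×12/15 = 35.2.
Total value = 79.2.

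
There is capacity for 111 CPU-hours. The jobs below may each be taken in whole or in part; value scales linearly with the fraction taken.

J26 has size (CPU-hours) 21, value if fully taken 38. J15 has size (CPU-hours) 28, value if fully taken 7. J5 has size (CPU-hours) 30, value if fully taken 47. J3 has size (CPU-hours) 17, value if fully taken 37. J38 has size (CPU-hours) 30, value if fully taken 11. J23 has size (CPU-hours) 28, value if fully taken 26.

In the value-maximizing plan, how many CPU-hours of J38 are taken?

15

Best value per unit of size first: J3 37/17≈2.18, J26 38/21≈1.81, J5 47/30≈1.57, J23 26/28≈0.929, J38 11/30≈0.367, J15 7/28≈0.25.
Take all of J3 (17 CPU-hours, value 37) — 94 CPU-hours left.
All 21 CPU-hours of J26 fit (value 38) — 73 remain.
Take all of J5 (30 CPU-hours, value 47) — 43 CPU-hours left.
J23: take in full, 28 CPU-hours for value 26 — 15 left.
15 CPU-hours left: a 15/30 share of J38 gives 11×15/30 = 5.5.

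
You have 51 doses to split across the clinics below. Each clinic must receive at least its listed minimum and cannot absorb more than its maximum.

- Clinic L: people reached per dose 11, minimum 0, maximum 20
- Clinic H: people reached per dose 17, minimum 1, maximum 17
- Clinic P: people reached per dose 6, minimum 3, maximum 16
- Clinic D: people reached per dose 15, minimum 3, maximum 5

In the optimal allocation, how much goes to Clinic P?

9

Meeting every minimum uses 0+1+3+3 = 7 doses, leaving 44.
Rank by people reached per dose: Clinic H 17 > Clinic D 15 > Clinic L 11 > Clinic P 6.
Give Clinic H 16 more to hit its cap of 17 — 28 left.
Give Clinic D 2 more to hit its cap of 5 — 26 left.
Give Clinic L 20 more to hit its cap of 20 — 6 left.
Clinic P has room for 13 more but only 6 remain, so it gets 9.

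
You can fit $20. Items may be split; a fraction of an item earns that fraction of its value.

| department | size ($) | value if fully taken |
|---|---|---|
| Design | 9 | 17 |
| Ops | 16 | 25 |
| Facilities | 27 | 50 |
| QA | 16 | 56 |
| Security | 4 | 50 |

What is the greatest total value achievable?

106

Sort by value density: Security 50/4≈12.5, QA 56/16≈3.5, Design 17/9≈1.89, Facilities 50/27≈1.85, Ops 25/16≈1.56.
Take all of Security (4 $, value 50) ; 16 $ left.
QA: take in full, 16 $ for value 56 ; 0 left.
Total value = 106.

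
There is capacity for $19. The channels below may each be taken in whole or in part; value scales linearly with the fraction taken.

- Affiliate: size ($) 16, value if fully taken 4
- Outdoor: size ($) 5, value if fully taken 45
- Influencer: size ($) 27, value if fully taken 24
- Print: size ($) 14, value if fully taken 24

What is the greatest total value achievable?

69

Best value per unit of size first: Outdoor 45/5≈9, Print 24/14≈1.71, Influencer 24/27≈0.889, Affiliate 4/16≈0.25.
Outdoor: take in full, 5 $ for value 45 — 14 left.
Take all of Print (14 $, value 24) — 0 $ left.
Total value = 69.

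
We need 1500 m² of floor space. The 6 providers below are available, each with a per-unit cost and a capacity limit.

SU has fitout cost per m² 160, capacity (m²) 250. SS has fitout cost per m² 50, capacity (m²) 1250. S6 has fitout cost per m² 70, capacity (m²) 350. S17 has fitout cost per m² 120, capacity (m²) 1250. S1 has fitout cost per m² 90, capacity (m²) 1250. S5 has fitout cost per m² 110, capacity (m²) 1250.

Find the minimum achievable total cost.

Cheapest first:
SS (50): use full 1250 — 250 m² to go.
Take 250 from S6 at 70 to finish.
S1, S5, S17, SU: unused.
Cost = 1250×50 + 250×70 = 80000.

80000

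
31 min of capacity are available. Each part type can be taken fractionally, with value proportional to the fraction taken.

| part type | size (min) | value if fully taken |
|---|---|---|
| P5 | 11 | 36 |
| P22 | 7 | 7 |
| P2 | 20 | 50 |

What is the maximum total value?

86

Sort by value density: P5 36/11≈3.27, P2 50/20≈2.5, P22 7/7≈1.
Take all of P5 (11 min, value 36) ; 20 min left.
P2: take in full, 20 min for value 50 ; 0 left.
Total value = 86.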